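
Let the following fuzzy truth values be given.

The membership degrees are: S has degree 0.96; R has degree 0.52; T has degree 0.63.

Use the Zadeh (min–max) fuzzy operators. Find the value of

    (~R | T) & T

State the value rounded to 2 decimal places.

0.63

~R = 1 − 0.52 = 0.48
~R | T = max(a, b) on (0.48, 0.63) = 0.63
(~R | T) & T = min(a, b) on (0.63, 0.63) = 0.63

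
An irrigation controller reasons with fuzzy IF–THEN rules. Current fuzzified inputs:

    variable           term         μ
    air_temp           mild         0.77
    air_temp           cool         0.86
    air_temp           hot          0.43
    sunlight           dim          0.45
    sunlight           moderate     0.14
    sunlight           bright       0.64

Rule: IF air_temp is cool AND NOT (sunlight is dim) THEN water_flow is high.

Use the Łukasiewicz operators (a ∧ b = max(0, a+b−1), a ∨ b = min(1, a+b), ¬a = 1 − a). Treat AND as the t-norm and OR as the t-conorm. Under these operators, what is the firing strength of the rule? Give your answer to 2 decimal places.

0.41

firing strength: cool=0.86, ¬dim=1−0.45=0.55; AND[max(0, a+b−1)] → w = 0.41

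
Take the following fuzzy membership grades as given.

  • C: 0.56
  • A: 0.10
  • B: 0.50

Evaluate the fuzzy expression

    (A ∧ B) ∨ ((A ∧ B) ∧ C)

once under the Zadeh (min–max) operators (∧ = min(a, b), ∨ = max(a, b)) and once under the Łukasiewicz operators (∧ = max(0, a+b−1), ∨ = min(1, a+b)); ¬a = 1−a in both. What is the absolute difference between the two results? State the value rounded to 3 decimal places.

0.100

Under Zadeh (min–max):
  A ∧ B = min(a, b) on (0.10, 0.50) = 0.10
  A ∧ B = min(a, b) on (0.10, 0.50) = 0.10
  (A ∧ B) ∧ C = min(a, b) on (0.10, 0.56) = 0.10
  (A ∧ B) ∨ ((A ∧ B) ∧ C) = max(a, b) on (0.10, 0.10) = 0.10
  → value = 0.1000
Under Łukasiewicz:
  A ∧ B = max(0, a+b−1) on (0.10, 0.50) = 0.00
  A ∧ B = max(0, a+b−1) on (0.10, 0.50) = 0.00
  (A ∧ B) ∧ C = max(0, a+b−1) on (0.00, 0.56) = 0.00
  (A ∧ B) ∨ ((A ∧ B) ∧ C) = min(1, a+b) on (0.00, 0.00) = 0.00
  → value = 0.0000
|0.1000 − 0.0000| = 0.100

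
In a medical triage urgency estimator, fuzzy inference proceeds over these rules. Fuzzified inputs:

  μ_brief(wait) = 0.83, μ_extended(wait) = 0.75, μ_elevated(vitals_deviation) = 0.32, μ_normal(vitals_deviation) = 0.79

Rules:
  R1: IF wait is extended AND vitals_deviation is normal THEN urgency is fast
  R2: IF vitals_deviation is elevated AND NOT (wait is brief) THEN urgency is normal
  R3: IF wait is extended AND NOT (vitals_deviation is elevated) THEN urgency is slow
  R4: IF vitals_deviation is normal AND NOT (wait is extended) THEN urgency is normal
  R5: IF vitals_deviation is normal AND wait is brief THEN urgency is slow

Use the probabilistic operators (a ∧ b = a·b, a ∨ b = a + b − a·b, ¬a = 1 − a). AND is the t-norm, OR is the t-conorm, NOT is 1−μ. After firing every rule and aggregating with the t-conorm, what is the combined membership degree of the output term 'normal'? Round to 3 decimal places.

R1: extended=0.75, normal=0.79; AND[a·b] → w = 0.5925
R2: elevated=0.32, ¬brief=1−0.83=0.17; AND[a·b] → w = 0.0544
R3: extended=0.75, ¬elevated=1−0.32=0.68; AND[a·b] → w = 0.5100
R4: normal=0.79, ¬extended=1−0.75=0.25; AND[a·b] → w = 0.1975
R5: normal=0.79, brief=0.83; AND[a·b] → w = 0.6557
Rules with consequent 'normal': {R2, R4} → strengths 0.0544, 0.1975
Aggregate via t-conorm [a + b − a·b]: 0.2412

0.241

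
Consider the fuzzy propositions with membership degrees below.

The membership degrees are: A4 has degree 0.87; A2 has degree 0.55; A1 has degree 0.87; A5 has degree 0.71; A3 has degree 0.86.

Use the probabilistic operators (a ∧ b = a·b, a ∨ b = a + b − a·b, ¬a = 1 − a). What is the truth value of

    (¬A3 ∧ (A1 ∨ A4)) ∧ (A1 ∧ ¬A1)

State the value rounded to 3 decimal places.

¬A3 = 1 − 0.8600 = 0.1400
A1 ∨ A4 = a + b − a·b on (0.8700, 0.8700) = 0.9831
¬A3 ∧ (A1 ∨ A4) = a·b on (0.1400, 0.9831) = 0.1376
¬A1 = 1 − 0.8700 = 0.1300
A1 ∧ ¬A1 = a·b on (0.8700, 0.1300) = 0.1131
(¬A3 ∧ (A1 ∨ A4)) ∧ (A1 ∧ ¬A1) = a·b on (0.1376, 0.1131) = 0.0156

0.016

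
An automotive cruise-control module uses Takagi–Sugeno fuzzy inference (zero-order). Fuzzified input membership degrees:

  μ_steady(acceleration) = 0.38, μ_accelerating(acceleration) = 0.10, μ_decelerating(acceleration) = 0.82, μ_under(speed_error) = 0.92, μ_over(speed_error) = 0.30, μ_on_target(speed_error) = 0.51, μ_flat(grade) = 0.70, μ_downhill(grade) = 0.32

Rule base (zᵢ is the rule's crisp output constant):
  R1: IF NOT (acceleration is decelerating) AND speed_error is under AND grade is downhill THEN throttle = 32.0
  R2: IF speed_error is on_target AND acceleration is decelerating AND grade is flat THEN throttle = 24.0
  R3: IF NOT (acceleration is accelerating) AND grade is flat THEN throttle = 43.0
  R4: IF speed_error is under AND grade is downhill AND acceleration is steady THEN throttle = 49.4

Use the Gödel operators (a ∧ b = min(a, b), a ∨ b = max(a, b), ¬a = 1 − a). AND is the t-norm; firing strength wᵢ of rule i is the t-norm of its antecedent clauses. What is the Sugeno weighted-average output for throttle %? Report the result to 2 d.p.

R1 (z=32.0): ¬decelerating=1−0.82=0.18, under=0.92, downhill=0.32; AND[min(a, b)] → w = 0.18
R2 (z=24.0): on_target=0.51, decelerating=0.82, flat=0.70; AND[min(a, b)] → w = 0.51
R3 (z=43.0): ¬accelerating=1−0.10=0.90, flat=0.70; AND[min(a, b)] → w = 0.70
R4 (z=49.4): under=0.92, downhill=0.32, steady=0.38; AND[min(a, b)] → w = 0.32
Weighted average = (0.18·32.0 + 0.51·24.0 + 0.70·43.0 + 0.32·49.4) / (0.18 + 0.51 + 0.70 + 0.32)
  = 63.9080 / 1.7100 = 37.37

37.37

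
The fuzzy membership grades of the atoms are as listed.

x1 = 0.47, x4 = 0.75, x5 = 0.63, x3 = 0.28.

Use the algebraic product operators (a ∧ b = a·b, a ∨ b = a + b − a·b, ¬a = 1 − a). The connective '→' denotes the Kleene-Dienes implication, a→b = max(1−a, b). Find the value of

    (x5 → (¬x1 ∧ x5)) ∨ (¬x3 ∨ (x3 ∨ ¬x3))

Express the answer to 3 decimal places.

¬x1 = 1 − 0.4700 = 0.5300
¬x1 ∧ x5 = a·b on (0.5300, 0.6300) = 0.3339
x5 → (¬x1 ∧ x5)  [Kleene-Dienes: max(1−a, b)] with a=0.6300, b=0.3339 → 0.3700
¬x3 = 1 − 0.2800 = 0.7200
¬x3 = 1 − 0.2800 = 0.7200
x3 ∨ ¬x3 = a + b − a·b on (0.2800, 0.7200) = 0.7984
¬x3 ∨ (x3 ∨ ¬x3) = a + b − a·b on (0.7200, 0.7984) = 0.9436
(x5 → (¬x1 ∧ x5)) ∨ (¬x3 ∨ (x3 ∨ ¬x3)) = a + b − a·b on (0.3700, 0.9436) = 0.9644

0.964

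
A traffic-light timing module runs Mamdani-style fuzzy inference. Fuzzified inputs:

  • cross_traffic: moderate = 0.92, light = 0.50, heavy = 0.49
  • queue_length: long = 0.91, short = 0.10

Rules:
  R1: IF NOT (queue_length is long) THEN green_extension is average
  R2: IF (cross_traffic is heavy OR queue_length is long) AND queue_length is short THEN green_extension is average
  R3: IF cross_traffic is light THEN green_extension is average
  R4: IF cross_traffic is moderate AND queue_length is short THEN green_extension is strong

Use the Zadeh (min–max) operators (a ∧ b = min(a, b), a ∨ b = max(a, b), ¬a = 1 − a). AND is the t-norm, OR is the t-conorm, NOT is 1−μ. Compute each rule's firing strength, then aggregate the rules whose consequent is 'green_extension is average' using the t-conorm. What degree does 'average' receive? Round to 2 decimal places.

R1: ¬long=1−0.91=0.09 → w = 0.09
R2: (heavy=0.49 OR long=0.91) = 0.91; AND[min(a, b)] with short=0.10 → w = 0.10
R3: light=0.50 → w = 0.50
R4: moderate=0.92, short=0.10; AND[min(a, b)] → w = 0.10
Rules with consequent 'average': {R1, R2, R3} → strengths 0.09, 0.10, 0.50
Aggregate via t-conorm [max(a, b)]: 0.50

0.50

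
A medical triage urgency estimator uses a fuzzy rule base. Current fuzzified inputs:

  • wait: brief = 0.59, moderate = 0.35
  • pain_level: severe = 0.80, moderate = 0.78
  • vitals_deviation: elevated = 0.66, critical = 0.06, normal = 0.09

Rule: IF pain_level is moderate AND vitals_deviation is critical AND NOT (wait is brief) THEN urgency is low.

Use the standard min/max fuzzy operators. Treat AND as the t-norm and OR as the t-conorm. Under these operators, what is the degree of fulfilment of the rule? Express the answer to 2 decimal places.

firing strength: moderate=0.78, critical=0.06, ¬brief=1−0.59=0.41; AND[min(a, b)] → w = 0.06

0.06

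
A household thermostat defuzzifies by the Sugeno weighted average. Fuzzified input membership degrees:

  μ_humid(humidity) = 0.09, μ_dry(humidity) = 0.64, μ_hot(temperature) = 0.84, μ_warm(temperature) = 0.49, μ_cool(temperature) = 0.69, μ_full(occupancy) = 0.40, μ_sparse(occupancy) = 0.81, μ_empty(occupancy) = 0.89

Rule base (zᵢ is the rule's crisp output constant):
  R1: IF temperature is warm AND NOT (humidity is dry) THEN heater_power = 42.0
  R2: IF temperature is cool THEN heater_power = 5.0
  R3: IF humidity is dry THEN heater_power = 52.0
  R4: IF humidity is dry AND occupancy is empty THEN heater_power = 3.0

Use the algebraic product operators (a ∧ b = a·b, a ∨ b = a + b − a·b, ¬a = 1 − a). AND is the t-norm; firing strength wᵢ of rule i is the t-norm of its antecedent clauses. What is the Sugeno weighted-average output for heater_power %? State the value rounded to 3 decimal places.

22.085

R1 (z=42.0): warm=0.49, ¬dry=1−0.64=0.36; AND[a·b] → w = 0.1764
R2 (z=5.0): cool=0.69 → w = 0.6900
R3 (z=52.0): dry=0.64 → w = 0.6400
R4 (z=3.0): dry=0.64, empty=0.89; AND[a·b] → w = 0.5696
Weighted average = (0.1764·42.0 + 0.6900·5.0 + 0.6400·52.0 + 0.5696·3.0) / (0.1764 + 0.6900 + 0.6400 + 0.5696)
  = 45.8476 / 2.0760 = 22.085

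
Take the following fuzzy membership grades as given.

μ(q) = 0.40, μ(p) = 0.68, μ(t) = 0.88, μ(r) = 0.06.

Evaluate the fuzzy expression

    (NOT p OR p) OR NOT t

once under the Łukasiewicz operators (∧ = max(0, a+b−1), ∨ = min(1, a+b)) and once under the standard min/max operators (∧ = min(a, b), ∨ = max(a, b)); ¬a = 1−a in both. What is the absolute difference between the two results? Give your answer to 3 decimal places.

0.320

Under Łukasiewicz:
  NOT p = 1 − 0.68 = 0.32
  NOT p OR p = min(1, a+b) on (0.32, 0.68) = 1.00
  NOT t = 1 − 0.88 = 0.12
  (NOT p OR p) OR NOT t = min(1, a+b) on (1.00, 0.12) = 1.00
  → value = 1.0000
Under standard min/max:
  NOT p = 1 − 0.68 = 0.32
  NOT p OR p = max(a, b) on (0.32, 0.68) = 0.68
  NOT t = 1 − 0.88 = 0.12
  (NOT p OR p) OR NOT t = max(a, b) on (0.68, 0.12) = 0.68
  → value = 0.6800
|1.0000 − 0.6800| = 0.320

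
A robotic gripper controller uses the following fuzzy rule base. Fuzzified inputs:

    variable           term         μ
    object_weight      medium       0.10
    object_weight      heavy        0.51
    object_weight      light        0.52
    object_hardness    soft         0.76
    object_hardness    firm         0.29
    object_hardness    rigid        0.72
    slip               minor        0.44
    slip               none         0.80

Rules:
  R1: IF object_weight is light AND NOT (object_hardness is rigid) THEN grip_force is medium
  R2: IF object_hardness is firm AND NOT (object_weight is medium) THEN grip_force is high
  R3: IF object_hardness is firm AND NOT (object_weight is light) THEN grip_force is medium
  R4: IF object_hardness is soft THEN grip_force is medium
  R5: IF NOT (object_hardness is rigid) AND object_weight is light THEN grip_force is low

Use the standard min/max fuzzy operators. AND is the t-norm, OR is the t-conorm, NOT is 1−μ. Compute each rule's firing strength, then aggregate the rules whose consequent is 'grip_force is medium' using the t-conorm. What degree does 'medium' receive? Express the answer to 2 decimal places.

0.76

R1: light=0.52, ¬rigid=1−0.72=0.28; AND[min(a, b)] → w = 0.28
R2: firm=0.29, ¬medium=1−0.10=0.90; AND[min(a, b)] → w = 0.29
R3: firm=0.29, ¬light=1−0.52=0.48; AND[min(a, b)] → w = 0.29
R4: soft=0.76 → w = 0.76
R5: ¬rigid=1−0.72=0.28, light=0.52; AND[min(a, b)] → w = 0.28
Rules with consequent 'medium': {R1, R3, R4} → strengths 0.28, 0.29, 0.76
Aggregate via t-conorm [max(a, b)]: 0.76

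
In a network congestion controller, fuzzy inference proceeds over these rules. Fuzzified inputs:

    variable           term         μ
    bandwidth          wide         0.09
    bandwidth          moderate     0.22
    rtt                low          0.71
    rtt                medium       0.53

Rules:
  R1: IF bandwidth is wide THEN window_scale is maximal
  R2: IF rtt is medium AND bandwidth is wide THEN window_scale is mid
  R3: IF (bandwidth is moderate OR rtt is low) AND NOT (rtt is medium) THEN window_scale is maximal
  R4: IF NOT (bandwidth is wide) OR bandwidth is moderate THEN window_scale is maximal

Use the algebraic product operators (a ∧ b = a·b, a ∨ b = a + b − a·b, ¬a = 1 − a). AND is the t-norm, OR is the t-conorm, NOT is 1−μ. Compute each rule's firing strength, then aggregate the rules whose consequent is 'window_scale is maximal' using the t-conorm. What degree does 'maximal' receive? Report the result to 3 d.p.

R1: wide=0.09 → w = 0.0900
R2: medium=0.53, wide=0.09; AND[a·b] → w = 0.0477
R3: (moderate=0.22 OR low=0.71) = 0.7738; AND[a·b] with ¬medium=1−0.53=0.47 → w = 0.3637
R4: ¬wide=1−0.09=0.91, moderate=0.22; OR[a + b − a·b] → w = 0.9298
Rules with consequent 'maximal': {R1, R3, R4} → strengths 0.0900, 0.3637, 0.9298
Aggregate via t-conorm [a + b − a·b]: 0.9594

0.959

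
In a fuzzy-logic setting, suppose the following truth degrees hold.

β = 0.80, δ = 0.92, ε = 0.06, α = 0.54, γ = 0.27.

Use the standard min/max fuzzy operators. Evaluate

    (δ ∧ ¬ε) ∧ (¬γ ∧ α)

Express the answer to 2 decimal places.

0.54

¬ε = 1 − 0.06 = 0.94
δ ∧ ¬ε = min(a, b) on (0.92, 0.94) = 0.92
¬γ = 1 − 0.27 = 0.73
¬γ ∧ α = min(a, b) on (0.73, 0.54) = 0.54
(δ ∧ ¬ε) ∧ (¬γ ∧ α) = min(a, b) on (0.92, 0.54) = 0.54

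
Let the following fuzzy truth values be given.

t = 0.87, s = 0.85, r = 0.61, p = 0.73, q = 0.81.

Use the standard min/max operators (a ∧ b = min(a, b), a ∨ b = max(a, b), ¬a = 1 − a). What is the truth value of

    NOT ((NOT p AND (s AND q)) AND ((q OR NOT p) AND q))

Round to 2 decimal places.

NOT p = 1 − 0.73 = 0.27
s AND q = min(a, b) on (0.85, 0.81) = 0.81
NOT p AND (s AND q) = min(a, b) on (0.27, 0.81) = 0.27
NOT p = 1 − 0.73 = 0.27
q OR NOT p = max(a, b) on (0.81, 0.27) = 0.81
(q OR NOT p) AND q = min(a, b) on (0.81, 0.81) = 0.81
(NOT p AND (s AND q)) AND ((q OR NOT p) AND q) = min(a, b) on (0.27, 0.81) = 0.27
NOT ((NOT p AND (s AND q)) AND ((q OR NOT p) AND q)) = 1 − 0.27 = 0.73

0.73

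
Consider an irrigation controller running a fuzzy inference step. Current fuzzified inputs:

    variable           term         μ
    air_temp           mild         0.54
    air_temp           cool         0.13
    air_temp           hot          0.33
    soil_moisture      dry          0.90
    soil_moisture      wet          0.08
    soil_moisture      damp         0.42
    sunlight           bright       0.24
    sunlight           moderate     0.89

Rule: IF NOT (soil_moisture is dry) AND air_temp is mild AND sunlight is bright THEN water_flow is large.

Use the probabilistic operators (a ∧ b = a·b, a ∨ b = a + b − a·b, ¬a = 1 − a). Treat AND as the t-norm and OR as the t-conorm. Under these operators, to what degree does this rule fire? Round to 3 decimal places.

firing strength: ¬dry=1−0.90=0.10, mild=0.54, bright=0.24; AND[a·b] → w = 0.0130

0.013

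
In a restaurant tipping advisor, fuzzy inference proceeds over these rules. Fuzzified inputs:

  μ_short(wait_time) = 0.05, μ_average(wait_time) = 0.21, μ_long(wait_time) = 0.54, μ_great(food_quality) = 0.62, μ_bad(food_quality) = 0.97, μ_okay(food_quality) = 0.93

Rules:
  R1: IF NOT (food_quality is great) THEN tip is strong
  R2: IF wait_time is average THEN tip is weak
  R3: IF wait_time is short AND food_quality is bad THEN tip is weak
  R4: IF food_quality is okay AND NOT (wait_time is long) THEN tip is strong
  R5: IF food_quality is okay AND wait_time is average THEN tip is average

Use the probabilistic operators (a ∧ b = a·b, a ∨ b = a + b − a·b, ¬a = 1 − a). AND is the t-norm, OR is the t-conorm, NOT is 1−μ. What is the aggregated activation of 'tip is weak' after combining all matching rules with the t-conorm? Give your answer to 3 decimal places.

0.248

R1: ¬great=1−0.62=0.38 → w = 0.3800
R2: average=0.21 → w = 0.2100
R3: short=0.05, bad=0.97; AND[a·b] → w = 0.0485
R4: okay=0.93, ¬long=1−0.54=0.46; AND[a·b] → w = 0.4278
R5: okay=0.93, average=0.21; AND[a·b] → w = 0.1953
Rules with consequent 'weak': {R2, R3} → strengths 0.2100, 0.0485
Aggregate via t-conorm [a + b − a·b]: 0.2483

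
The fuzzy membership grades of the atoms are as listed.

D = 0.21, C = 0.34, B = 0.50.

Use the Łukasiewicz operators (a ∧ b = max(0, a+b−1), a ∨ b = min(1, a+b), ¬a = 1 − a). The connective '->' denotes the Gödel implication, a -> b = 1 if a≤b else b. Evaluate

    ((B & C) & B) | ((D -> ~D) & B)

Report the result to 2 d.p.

0.50

B & C = max(0, a+b−1) on (0.50, 0.34) = 0.00
(B & C) & B = max(0, a+b−1) on (0.00, 0.50) = 0.00
~D = 1 − 0.21 = 0.79
D -> ~D  [Gödel: 1 if a≤b else b] with a=0.21, b=0.79 → 1.00
(D -> ~D) & B = max(0, a+b−1) on (1.00, 0.50) = 0.50
((B & C) & B) | ((D -> ~D) & B) = min(1, a+b) on (0.00, 0.50) = 0.50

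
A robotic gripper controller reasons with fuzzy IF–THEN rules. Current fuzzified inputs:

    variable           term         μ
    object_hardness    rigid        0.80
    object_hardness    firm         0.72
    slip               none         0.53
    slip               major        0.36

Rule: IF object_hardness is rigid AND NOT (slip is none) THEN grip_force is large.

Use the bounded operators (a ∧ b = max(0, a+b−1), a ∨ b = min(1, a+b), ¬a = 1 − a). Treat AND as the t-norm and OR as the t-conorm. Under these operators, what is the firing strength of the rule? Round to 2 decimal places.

0.27

firing strength: rigid=0.80, ¬none=1−0.53=0.47; AND[max(0, a+b−1)] → w = 0.27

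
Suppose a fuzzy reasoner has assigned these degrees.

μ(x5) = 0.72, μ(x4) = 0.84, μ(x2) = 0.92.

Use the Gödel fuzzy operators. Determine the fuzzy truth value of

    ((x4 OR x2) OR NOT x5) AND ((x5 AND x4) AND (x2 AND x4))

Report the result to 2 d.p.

0.72

x4 OR x2 = max(a, b) on (0.84, 0.92) = 0.92
NOT x5 = 1 − 0.72 = 0.28
(x4 OR x2) OR NOT x5 = max(a, b) on (0.92, 0.28) = 0.92
x5 AND x4 = min(a, b) on (0.72, 0.84) = 0.72
x2 AND x4 = min(a, b) on (0.92, 0.84) = 0.84
(x5 AND x4) AND (x2 AND x4) = min(a, b) on (0.72, 0.84) = 0.72
((x4 OR x2) OR NOT x5) AND ((x5 AND x4) AND (x2 AND x4)) = min(a, b) on (0.92, 0.72) = 0.72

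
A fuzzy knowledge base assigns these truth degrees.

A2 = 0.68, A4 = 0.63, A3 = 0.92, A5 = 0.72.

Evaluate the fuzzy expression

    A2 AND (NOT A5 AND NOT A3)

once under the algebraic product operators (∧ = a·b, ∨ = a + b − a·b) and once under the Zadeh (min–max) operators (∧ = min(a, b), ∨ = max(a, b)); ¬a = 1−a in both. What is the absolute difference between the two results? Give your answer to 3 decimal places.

0.065

Under algebraic product:
  NOT A5 = 1 − 0.7200 = 0.2800
  NOT A3 = 1 − 0.9200 = 0.0800
  NOT A5 AND NOT A3 = a·b on (0.2800, 0.0800) = 0.0224
  A2 AND (NOT A5 AND NOT A3) = a·b on (0.6800, 0.0224) = 0.0152
  → value = 0.0152
Under Zadeh (min–max):
  NOT A5 = 1 − 0.72 = 0.28
  NOT A3 = 1 − 0.92 = 0.08
  NOT A5 AND NOT A3 = min(a, b) on (0.28, 0.08) = 0.08
  A2 AND (NOT A5 AND NOT A3) = min(a, b) on (0.68, 0.08) = 0.08
  → value = 0.0800
|0.0152 − 0.0800| = 0.065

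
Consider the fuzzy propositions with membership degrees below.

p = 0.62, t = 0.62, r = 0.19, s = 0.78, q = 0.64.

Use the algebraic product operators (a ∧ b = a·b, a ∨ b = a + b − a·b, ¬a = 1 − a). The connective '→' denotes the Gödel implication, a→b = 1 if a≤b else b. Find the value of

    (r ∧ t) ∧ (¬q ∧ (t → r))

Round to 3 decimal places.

0.008

r ∧ t = a·b on (0.1900, 0.6200) = 0.1178
¬q = 1 − 0.6400 = 0.3600
t → r  [Gödel: 1 if a≤b else b] with a=0.6200, b=0.1900 → 0.1900
¬q ∧ (t → r) = a·b on (0.3600, 0.1900) = 0.0684
(r ∧ t) ∧ (¬q ∧ (t → r)) = a·b on (0.1178, 0.0684) = 0.0081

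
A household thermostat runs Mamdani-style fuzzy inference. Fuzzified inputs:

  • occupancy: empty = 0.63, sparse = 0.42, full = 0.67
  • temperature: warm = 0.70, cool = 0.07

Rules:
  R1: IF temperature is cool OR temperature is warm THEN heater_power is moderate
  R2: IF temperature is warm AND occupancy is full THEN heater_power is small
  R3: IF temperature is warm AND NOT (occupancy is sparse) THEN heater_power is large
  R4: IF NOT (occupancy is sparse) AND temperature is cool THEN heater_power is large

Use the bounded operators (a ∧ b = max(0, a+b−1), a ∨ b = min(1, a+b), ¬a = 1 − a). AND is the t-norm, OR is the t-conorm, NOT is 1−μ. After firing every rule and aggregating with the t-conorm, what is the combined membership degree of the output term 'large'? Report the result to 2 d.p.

0.28

R1: cool=0.07, warm=0.70; OR[min(1, a+b)] → w = 0.77
R2: warm=0.70, full=0.67; AND[max(0, a+b−1)] → w = 0.37
R3: warm=0.70, ¬sparse=1−0.42=0.58; AND[max(0, a+b−1)] → w = 0.28
R4: ¬sparse=1−0.42=0.58, cool=0.07; AND[max(0, a+b−1)] → w = 0.00
Rules with consequent 'large': {R3, R4} → strengths 0.28, 0.00
Aggregate via t-conorm [min(1, a+b)]: 0.28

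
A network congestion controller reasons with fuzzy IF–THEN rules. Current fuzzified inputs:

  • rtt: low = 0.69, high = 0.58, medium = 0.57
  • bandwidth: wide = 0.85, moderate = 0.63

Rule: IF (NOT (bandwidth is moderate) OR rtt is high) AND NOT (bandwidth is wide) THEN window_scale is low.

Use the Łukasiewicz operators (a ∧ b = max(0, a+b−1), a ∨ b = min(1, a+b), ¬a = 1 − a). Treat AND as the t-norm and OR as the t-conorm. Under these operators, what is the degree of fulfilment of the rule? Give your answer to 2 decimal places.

firing strength: (¬moderate=1−0.63=0.37 OR high=0.58) = 0.95; AND[max(0, a+b−1)] with ¬wide=1−0.85=0.15 → w = 0.10

0.10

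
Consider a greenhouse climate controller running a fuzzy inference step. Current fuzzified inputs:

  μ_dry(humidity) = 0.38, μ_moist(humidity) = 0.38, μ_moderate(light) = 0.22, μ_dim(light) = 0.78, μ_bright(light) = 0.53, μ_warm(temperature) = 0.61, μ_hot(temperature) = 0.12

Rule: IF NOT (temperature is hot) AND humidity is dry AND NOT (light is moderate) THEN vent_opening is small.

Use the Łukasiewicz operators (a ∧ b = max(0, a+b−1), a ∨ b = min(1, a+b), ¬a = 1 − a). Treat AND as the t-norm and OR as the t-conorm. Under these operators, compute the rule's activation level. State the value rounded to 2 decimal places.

0.04

firing strength: ¬hot=1−0.12=0.88, dry=0.38, ¬moderate=1−0.22=0.78; AND[max(0, a+b−1)] → w = 0.04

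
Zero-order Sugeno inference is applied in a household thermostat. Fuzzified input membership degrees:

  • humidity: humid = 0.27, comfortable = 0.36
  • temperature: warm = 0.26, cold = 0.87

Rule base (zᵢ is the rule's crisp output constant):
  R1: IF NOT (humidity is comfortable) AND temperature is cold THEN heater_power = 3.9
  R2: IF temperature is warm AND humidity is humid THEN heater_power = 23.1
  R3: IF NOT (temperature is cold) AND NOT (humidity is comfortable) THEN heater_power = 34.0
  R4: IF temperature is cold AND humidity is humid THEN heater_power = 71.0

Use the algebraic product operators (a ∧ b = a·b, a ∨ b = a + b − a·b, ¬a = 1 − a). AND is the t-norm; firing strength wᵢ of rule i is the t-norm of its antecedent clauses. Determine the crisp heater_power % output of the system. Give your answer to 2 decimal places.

24.65

R1 (z=3.9): ¬comfortable=1−0.36=0.64, cold=0.87; AND[a·b] → w = 0.5568
R2 (z=23.1): warm=0.26, humid=0.27; AND[a·b] → w = 0.0702
R3 (z=34.0): ¬cold=1−0.87=0.13, ¬comfortable=1−0.36=0.64; AND[a·b] → w = 0.0832
R4 (z=71.0): cold=0.87, humid=0.27; AND[a·b] → w = 0.2349
Weighted average = (0.5568·3.9 + 0.0702·23.1 + 0.0832·34.0 + 0.2349·71.0) / (0.5568 + 0.0702 + 0.0832 + 0.2349)
  = 23.2998 / 0.9451 = 24.65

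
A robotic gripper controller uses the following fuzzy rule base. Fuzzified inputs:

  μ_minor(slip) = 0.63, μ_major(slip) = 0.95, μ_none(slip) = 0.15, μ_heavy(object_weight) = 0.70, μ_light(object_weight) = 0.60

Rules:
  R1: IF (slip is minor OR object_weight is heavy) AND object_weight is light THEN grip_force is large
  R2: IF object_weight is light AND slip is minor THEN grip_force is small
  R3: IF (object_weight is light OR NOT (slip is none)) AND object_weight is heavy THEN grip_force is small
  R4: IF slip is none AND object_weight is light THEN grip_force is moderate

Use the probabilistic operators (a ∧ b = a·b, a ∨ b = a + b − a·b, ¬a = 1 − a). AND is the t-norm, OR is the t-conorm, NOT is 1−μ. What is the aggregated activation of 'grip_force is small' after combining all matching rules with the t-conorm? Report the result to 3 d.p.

R1: (minor=0.63 OR heavy=0.70) = 0.8890; AND[a·b] with light=0.60 → w = 0.5334
R2: light=0.60, minor=0.63; AND[a·b] → w = 0.3780
R3: (light=0.60 OR ¬none=1−0.15=0.85) = 0.9400; AND[a·b] with heavy=0.70 → w = 0.6580
R4: none=0.15, light=0.60; AND[a·b] → w = 0.0900
Rules with consequent 'small': {R2, R3} → strengths 0.3780, 0.6580
Aggregate via t-conorm [a + b − a·b]: 0.7873

0.787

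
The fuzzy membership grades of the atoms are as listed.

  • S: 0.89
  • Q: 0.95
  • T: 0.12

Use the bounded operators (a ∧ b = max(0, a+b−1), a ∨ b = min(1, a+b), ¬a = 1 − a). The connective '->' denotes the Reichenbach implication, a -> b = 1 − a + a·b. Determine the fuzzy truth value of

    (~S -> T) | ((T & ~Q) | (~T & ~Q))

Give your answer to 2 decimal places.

~S = 1 − 0.89 = 0.11
~S -> T  [Reichenbach: 1 − a + a·b] with a=0.11, b=0.12 → 0.90
~Q = 1 − 0.95 = 0.05
T & ~Q = max(0, a+b−1) on (0.12, 0.05) = 0.00
~T = 1 − 0.12 = 0.88
~Q = 1 − 0.95 = 0.05
~T & ~Q = max(0, a+b−1) on (0.88, 0.05) = 0.00
(T & ~Q) | (~T & ~Q) = min(1, a+b) on (0.00, 0.00) = 0.00
(~S -> T) | ((T & ~Q) | (~T & ~Q)) = min(1, a+b) on (0.90, 0.00) = 0.90

0.90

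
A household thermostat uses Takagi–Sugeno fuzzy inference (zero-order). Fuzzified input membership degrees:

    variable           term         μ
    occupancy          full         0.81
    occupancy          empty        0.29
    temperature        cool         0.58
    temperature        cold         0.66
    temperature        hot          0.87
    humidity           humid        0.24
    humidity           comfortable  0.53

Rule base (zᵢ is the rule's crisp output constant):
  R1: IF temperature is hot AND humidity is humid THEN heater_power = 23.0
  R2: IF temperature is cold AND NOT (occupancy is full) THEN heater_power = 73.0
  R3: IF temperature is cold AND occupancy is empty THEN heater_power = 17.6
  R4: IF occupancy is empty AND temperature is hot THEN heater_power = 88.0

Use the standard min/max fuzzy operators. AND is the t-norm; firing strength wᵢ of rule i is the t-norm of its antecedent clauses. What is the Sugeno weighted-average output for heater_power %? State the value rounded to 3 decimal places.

R1 (z=23.0): hot=0.87, humid=0.24; AND[min(a, b)] → w = 0.24
R2 (z=73.0): cold=0.66, ¬full=1−0.81=0.19; AND[min(a, b)] → w = 0.19
R3 (z=17.6): cold=0.66, empty=0.29; AND[min(a, b)] → w = 0.29
R4 (z=88.0): empty=0.29, hot=0.87; AND[min(a, b)] → w = 0.29
Weighted average = (0.24·23.0 + 0.19·73.0 + 0.29·17.6 + 0.29·88.0) / (0.24 + 0.19 + 0.29 + 0.29)
  = 50.0140 / 1.0100 = 49.519

49.519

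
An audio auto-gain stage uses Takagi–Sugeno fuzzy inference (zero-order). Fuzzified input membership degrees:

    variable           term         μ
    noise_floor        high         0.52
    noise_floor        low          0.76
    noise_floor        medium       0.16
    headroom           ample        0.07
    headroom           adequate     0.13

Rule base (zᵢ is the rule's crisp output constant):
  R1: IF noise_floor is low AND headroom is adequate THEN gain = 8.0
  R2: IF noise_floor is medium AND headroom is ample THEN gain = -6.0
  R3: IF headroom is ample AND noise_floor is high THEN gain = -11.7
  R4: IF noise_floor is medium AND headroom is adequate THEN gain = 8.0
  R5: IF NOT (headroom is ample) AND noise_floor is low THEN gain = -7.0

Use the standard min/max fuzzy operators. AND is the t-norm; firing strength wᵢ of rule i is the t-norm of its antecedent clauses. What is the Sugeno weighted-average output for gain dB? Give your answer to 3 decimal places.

R1 (z=8.0): low=0.76, adequate=0.13; AND[min(a, b)] → w = 0.13
R2 (z=-6.0): medium=0.16, ample=0.07; AND[min(a, b)] → w = 0.07
R3 (z=-11.7): ample=0.07, high=0.52; AND[min(a, b)] → w = 0.07
R4 (z=8.0): medium=0.16, adequate=0.13; AND[min(a, b)] → w = 0.13
R5 (z=-7.0): ¬ample=1−0.07=0.93, low=0.76; AND[min(a, b)] → w = 0.76
Weighted average = (0.13·8.0 + 0.07·-6.0 + 0.07·-11.7 + 0.13·8.0 + 0.76·-7.0) / (0.13 + 0.07 + 0.07 + 0.13 + 0.76)
  = -4.4790 / 1.1600 = -3.861

-3.861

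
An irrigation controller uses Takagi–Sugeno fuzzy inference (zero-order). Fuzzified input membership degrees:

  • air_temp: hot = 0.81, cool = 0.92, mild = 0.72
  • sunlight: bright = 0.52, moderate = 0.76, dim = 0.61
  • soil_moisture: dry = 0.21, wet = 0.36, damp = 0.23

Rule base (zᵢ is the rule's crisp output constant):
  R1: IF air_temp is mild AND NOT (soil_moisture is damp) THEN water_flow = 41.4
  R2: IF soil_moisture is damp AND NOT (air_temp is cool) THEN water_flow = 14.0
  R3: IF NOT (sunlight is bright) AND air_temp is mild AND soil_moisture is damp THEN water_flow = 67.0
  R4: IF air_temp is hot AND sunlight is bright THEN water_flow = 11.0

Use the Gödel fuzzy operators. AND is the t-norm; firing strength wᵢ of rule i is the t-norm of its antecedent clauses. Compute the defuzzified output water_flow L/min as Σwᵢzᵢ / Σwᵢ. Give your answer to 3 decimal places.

R1 (z=41.4): mild=0.72, ¬damp=1−0.23=0.77; AND[min(a, b)] → w = 0.72
R2 (z=14.0): damp=0.23, ¬cool=1−0.92=0.08; AND[min(a, b)] → w = 0.08
R3 (z=67.0): ¬bright=1−0.52=0.48, mild=0.72, damp=0.23; AND[min(a, b)] → w = 0.23
R4 (z=11.0): hot=0.81, bright=0.52; AND[min(a, b)] → w = 0.52
Weighted average = (0.72·41.4 + 0.08·14.0 + 0.23·67.0 + 0.52·11.0) / (0.72 + 0.08 + 0.23 + 0.52)
  = 52.0580 / 1.5500 = 33.586

33.586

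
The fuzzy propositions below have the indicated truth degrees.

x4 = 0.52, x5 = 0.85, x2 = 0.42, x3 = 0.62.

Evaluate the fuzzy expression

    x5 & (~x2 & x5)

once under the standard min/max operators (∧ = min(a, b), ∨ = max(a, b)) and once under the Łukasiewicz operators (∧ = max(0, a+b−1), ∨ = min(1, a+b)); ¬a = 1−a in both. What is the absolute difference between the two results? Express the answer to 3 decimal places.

0.300

Under standard min/max:
  ~x2 = 1 − 0.42 = 0.58
  ~x2 & x5 = min(a, b) on (0.58, 0.85) = 0.58
  x5 & (~x2 & x5) = min(a, b) on (0.85, 0.58) = 0.58
  → value = 0.5800
Under Łukasiewicz:
  ~x2 = 1 − 0.42 = 0.58
  ~x2 & x5 = max(0, a+b−1) on (0.58, 0.85) = 0.43
  x5 & (~x2 & x5) = max(0, a+b−1) on (0.85, 0.43) = 0.28
  → value = 0.2800
|0.5800 − 0.2800| = 0.300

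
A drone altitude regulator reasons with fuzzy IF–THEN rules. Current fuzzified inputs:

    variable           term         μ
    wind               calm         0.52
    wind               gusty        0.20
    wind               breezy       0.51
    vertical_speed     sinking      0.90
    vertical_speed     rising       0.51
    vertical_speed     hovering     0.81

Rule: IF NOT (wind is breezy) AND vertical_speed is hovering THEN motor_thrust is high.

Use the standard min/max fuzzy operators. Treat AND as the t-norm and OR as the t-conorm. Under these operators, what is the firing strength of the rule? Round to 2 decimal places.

firing strength: ¬breezy=1−0.51=0.49, hovering=0.81; AND[min(a, b)] → w = 0.49

0.49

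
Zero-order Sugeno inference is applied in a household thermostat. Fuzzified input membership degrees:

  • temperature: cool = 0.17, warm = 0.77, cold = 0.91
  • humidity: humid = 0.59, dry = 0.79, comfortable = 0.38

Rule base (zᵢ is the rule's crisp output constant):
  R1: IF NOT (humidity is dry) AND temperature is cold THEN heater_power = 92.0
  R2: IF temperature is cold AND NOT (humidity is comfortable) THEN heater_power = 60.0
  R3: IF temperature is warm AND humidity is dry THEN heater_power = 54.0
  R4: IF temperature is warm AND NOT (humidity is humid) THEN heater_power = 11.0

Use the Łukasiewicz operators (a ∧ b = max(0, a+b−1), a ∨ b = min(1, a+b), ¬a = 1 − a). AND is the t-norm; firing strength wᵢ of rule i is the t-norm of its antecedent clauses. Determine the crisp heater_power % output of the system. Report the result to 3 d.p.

R1 (z=92.0): ¬dry=1−0.79=0.21, cold=0.91; AND[max(0, a+b−1)] → w = 0.12
R2 (z=60.0): cold=0.91, ¬comfortable=1−0.38=0.62; AND[max(0, a+b−1)] → w = 0.53
R3 (z=54.0): warm=0.77, dry=0.79; AND[max(0, a+b−1)] → w = 0.56
R4 (z=11.0): warm=0.77, ¬humid=1−0.59=0.41; AND[max(0, a+b−1)] → w = 0.18
Weighted average = (0.12·92.0 + 0.53·60.0 + 0.56·54.0 + 0.18·11.0) / (0.12 + 0.53 + 0.56 + 0.18)
  = 75.0600 / 1.3900 = 54.000

54.000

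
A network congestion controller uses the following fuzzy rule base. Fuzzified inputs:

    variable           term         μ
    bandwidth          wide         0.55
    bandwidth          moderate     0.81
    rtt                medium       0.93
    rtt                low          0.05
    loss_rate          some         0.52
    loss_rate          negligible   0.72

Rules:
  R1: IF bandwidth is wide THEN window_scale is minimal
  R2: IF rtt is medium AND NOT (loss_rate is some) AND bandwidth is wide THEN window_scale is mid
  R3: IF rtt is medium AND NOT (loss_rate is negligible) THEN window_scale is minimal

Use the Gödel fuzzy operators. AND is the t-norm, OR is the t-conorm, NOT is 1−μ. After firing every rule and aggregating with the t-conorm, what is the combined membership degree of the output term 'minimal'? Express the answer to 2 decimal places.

0.55

R1: wide=0.55 → w = 0.55
R2: medium=0.93, ¬some=1−0.52=0.48, wide=0.55; AND[min(a, b)] → w = 0.48
R3: medium=0.93, ¬negligible=1−0.72=0.28; AND[min(a, b)] → w = 0.28
Rules with consequent 'minimal': {R1, R3} → strengths 0.55, 0.28
Aggregate via t-conorm [max(a, b)]: 0.55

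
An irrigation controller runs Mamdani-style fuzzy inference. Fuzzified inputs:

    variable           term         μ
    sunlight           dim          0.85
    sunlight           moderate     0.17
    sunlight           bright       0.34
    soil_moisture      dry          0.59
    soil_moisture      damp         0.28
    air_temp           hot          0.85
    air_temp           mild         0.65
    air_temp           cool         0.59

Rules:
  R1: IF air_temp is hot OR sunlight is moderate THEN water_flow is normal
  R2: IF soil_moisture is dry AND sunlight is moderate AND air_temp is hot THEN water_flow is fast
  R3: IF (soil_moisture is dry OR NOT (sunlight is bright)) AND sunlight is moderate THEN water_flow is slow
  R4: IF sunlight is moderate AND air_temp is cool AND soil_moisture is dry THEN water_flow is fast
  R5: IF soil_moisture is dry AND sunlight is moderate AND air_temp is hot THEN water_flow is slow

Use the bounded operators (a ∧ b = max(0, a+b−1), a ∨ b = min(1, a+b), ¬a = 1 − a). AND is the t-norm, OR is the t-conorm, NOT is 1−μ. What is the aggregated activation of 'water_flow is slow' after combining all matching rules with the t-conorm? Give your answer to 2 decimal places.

0.17

R1: hot=0.85, moderate=0.17; OR[min(1, a+b)] → w = 1.00
R2: dry=0.59, moderate=0.17, hot=0.85; AND[max(0, a+b−1)] → w = 0.00
R3: (dry=0.59 OR ¬bright=1−0.34=0.66) = 1.00; AND[max(0, a+b−1)] with moderate=0.17 → w = 0.17
R4: moderate=0.17, cool=0.59, dry=0.59; AND[max(0, a+b−1)] → w = 0.00
R5: dry=0.59, moderate=0.17, hot=0.85; AND[max(0, a+b−1)] → w = 0.00
Rules with consequent 'slow': {R3, R5} → strengths 0.17, 0.00
Aggregate via t-conorm [min(1, a+b)]: 0.17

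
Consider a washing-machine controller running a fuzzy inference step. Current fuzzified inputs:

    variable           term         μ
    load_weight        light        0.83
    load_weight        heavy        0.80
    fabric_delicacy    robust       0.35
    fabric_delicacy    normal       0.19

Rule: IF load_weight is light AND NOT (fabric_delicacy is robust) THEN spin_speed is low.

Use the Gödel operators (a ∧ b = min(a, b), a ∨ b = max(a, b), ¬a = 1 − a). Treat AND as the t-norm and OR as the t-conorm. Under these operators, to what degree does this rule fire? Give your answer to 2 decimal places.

firing strength: light=0.83, ¬robust=1−0.35=0.65; AND[min(a, b)] → w = 0.65

0.65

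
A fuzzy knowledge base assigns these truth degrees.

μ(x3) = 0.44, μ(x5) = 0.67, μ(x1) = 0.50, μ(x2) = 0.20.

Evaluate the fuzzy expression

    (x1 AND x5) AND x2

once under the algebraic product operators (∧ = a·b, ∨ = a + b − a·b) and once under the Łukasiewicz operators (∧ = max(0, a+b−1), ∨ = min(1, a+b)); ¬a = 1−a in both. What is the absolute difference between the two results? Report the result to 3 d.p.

0.067

Under algebraic product:
  x1 AND x5 = a·b on (0.5000, 0.6700) = 0.3350
  (x1 AND x5) AND x2 = a·b on (0.3350, 0.2000) = 0.0670
  → value = 0.0670
Under Łukasiewicz:
  x1 AND x5 = max(0, a+b−1) on (0.50, 0.67) = 0.17
  (x1 AND x5) AND x2 = max(0, a+b−1) on (0.17, 0.20) = 0.00
  → value = 0.0000
|0.0670 − 0.0000| = 0.067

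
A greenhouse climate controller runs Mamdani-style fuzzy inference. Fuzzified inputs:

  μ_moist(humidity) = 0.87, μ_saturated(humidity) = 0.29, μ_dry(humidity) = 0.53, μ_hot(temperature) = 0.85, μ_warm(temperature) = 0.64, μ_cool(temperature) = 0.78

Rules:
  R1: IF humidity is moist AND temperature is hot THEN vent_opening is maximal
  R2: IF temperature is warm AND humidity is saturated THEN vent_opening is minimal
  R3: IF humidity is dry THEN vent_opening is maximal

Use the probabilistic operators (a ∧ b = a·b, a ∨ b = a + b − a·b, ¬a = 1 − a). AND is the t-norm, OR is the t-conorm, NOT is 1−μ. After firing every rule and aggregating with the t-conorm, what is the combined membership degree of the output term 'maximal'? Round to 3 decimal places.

0.878

R1: moist=0.87, hot=0.85; AND[a·b] → w = 0.7395
R2: warm=0.64, saturated=0.29; AND[a·b] → w = 0.1856
R3: dry=0.53 → w = 0.5300
Rules with consequent 'maximal': {R1, R3} → strengths 0.7395, 0.5300
Aggregate via t-conorm [a + b − a·b]: 0.8776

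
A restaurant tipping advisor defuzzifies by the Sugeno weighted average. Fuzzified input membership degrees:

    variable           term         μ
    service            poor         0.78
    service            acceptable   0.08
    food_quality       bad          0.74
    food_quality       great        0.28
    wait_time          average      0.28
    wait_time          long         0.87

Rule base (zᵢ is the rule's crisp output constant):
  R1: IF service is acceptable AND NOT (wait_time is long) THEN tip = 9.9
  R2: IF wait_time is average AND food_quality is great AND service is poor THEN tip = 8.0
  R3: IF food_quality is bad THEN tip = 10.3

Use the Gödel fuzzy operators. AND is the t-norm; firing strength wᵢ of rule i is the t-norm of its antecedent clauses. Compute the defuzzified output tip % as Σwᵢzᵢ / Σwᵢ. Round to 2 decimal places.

9.69

R1 (z=9.9): acceptable=0.08, ¬long=1−0.87=0.13; AND[min(a, b)] → w = 0.08
R2 (z=8.0): average=0.28, great=0.28, poor=0.78; AND[min(a, b)] → w = 0.28
R3 (z=10.3): bad=0.74 → w = 0.74
Weighted average = (0.08·9.9 + 0.28·8.0 + 0.74·10.3) / (0.08 + 0.28 + 0.74)
  = 10.6540 / 1.1000 = 9.69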